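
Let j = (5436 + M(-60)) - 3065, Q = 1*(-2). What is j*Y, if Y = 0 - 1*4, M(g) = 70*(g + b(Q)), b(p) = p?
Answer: 7876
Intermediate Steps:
Q = -2
M(g) = -140 + 70*g (M(g) = 70*(g - 2) = 70*(-2 + g) = -140 + 70*g)
Y = -4 (Y = 0 - 4 = -4)
j = -1969 (j = (5436 + (-140 + 70*(-60))) - 3065 = (5436 + (-140 - 4200)) - 3065 = (5436 - 4340) - 3065 = 1096 - 3065 = -1969)
j*Y = -1969*(-4) = 7876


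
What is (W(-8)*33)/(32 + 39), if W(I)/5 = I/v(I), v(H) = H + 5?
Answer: 440/71 ≈ 6.1972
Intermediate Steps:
v(H) = 5 + H
W(I) = 5*I/(5 + I) (W(I) = 5*(I/(5 + I)) = 5*I/(5 + I))
(W(-8)*33)/(32 + 39) = ((5*(-8)/(5 - 8))*33)/(32 + 39) = ((5*(-8)/(-3))*33)/71 = ((5*(-8)*(-⅓))*33)*(1/71) = ((40/3)*33)*(1/71) = 440*(1/71) = 440/71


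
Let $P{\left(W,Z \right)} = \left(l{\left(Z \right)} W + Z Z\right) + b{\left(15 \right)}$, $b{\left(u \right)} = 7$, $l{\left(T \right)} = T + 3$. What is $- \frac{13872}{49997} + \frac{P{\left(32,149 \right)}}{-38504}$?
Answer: $- \frac{816456}{832649} \approx -0.98055$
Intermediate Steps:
$l{\left(T \right)} = 3 + T$
$P{\left(W,Z \right)} = 7 + Z^{2} + W \left(3 + Z\right)$ ($P{\left(W,Z \right)} = \left(\left(3 + Z\right) W + Z Z\right) + 7 = \left(W \left(3 + Z\right) + Z^{2}\right) + 7 = \left(Z^{2} + W \left(3 + Z\right)\right) + 7 = 7 + Z^{2} + W \left(3 + Z\right)$)
$- \frac{13872}{49997} + \frac{P{\left(32,149 \right)}}{-38504} = - \frac{13872}{49997} + \frac{7 + 149^{2} + 32 \left(3 + 149\right)}{-38504} = \left(-13872\right) \frac{1}{49997} + \left(7 + 22201 + 32 \cdot 152\right) \left(- \frac{1}{38504}\right) = - \frac{48}{173} + \left(7 + 22201 + 4864\right) \left(- \frac{1}{38504}\right) = - \frac{48}{173} + 27072 \left(- \frac{1}{38504}\right) = - \frac{48}{173} - \frac{3384}{4813} = - \frac{816456}{832649}$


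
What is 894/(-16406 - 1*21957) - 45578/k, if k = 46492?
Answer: -895036331/891786298 ≈ -1.0036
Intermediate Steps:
894/(-16406 - 1*21957) - 45578/k = 894/(-16406 - 1*21957) - 45578/46492 = 894/(-16406 - 21957) - 45578*1/46492 = 894/(-38363) - 22789/23246 = 894*(-1/38363) - 22789/23246 = -894/38363 - 22789/23246 = -895036331/891786298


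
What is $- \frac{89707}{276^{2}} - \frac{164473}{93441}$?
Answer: $- \frac{6970402345}{2372653872} \approx -2.9378$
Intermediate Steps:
$- \frac{89707}{276^{2}} - \frac{164473}{93441} = - \frac{89707}{76176} - \frac{164473}{93441} = - \frac{6970402345}{2372653872}$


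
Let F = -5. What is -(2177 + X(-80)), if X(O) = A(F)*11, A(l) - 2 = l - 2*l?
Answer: -2254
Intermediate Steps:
A(l) = 2 - l (A(l) = 2 + (l - 2*l) = 2 - l)
X(O) = 77 (X(O) = (2 - 1*(-5))*11 = (2 + 5)*11 = 7*11 = 77)
-(2177 + X(-80)) = -(2177 + 77) = -1*2254 = -2254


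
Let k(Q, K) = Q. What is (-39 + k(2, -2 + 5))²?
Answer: 1369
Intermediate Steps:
(-39 + k(2, -2 + 5))² = (-39 + 2)² = (-37)² = 1369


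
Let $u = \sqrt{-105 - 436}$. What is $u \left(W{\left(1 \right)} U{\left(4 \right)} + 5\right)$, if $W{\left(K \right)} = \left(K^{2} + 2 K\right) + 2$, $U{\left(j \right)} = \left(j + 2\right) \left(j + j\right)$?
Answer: $245 i \sqrt{541} \approx 5698.6 i$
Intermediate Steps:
$U{\left(j \right)} = 2 j \left(2 + j\right)$ ($U{\left(j \right)} = \left(2 + j\right) 2 j = 2 j \left(2 + j\right)$)
$W{\left(K \right)} = 2 + K^{2} + 2 K$
$u = i \sqrt{541}$ ($u = \sqrt{-541} = i \sqrt{541} \approx 23.259 i$)
$u \left(W{\left(1 \right)} U{\left(4 \right)} + 5\right) = i \sqrt{541} \left(\left(2 + 1^{2} + 2 \cdot 1\right) 2 \cdot 4 \left(2 + 4\right) + 5\right) = i \sqrt{541} \left(\left(2 + 1 + 2\right) 2 \cdot 4 \cdot 6 + 5\right) = i \sqrt{541} \left(5 \cdot 48 + 5\right) = i \sqrt{541} \left(240 + 5\right) = i \sqrt{541} \cdot 245 = 245 i \sqrt{541}$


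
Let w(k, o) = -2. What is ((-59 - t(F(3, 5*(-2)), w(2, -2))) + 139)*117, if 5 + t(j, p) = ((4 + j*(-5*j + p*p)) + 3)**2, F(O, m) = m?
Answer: -33228468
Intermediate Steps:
t(j, p) = -5 + (7 + j*(p**2 - 5*j))**2 (t(j, p) = -5 + ((4 + j*(-5*j + p*p)) + 3)**2 = -5 + ((4 + j*(-5*j + p**2)) + 3)**2 = -5 + ((4 + j*(p**2 - 5*j)) + 3)**2 = -5 + (7 + j*(p**2 - 5*j))**2)
((-59 - t(F(3, 5*(-2)), w(2, -2))) + 139)*117 = ((-59 - (-5 + (7 - 5*(5*(-2))**2 + (5*(-2))*(-2)**2)**2)) + 139)*117 = ((-59 - (-5 + (7 - 5*(-10)**2 - 10*4)**2)) + 139)*117 = ((-59 - (-5 + (7 - 5*100 - 40)**2)) + 139)*117 = ((-59 - (-5 + (7 - 500 - 40)**2)) + 139)*117 = ((-59 - (-5 + (-533)**2)) + 139)*117 = ((-59 - (-5 + 284089)) + 139)*117 = ((-59 - 1*284084) + 139)*117 = ((-59 - 284084) + 139)*117 = (-284143 + 139)*117 = -284004*117 = -33228468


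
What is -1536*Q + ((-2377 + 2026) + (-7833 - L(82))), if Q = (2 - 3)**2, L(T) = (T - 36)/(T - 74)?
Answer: -38903/4 ≈ -9725.8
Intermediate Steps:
L(T) = (-36 + T)/(-74 + T)
Q = 1 (Q = (-1)**2 = 1)
-1536*Q + ((-2377 + 2026) + (-7833 - L(82))) = -1536*1 + ((-2377 + 2026) + (-7833 - (-36 + 82)/(-74 + 82))) = -1536 + (-351 + (-7833 - 46/8)) = -1536 + (-351 + (-7833 - 1*23/4)) = -1536 + (-351 + (-7833 - 23/4)) = -1536 + (-351 - 31355/4) = -1536 - 32759/4 = -38903/4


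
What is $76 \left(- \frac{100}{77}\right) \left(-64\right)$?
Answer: $\frac{486400}{77} \approx 6316.9$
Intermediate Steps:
$76 \left(- \frac{100}{77}\right) \left(-64\right) = \left(- \frac{7600}{77}\right) \left(-64\right) = \frac{486400}{77}$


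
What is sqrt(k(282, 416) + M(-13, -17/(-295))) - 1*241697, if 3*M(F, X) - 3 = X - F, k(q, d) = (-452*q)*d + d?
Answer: -241697 + I*sqrt(4614466045395)/295 ≈ -2.417e+5 + 7281.8*I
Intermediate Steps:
k(q, d) = d - 452*d*q (k(q, d) = -452*d*q + d = d - 452*d*q)
M(F, X) = 1 - F/3 + X/3 (M(F, X) = 1 + (X - F)/3 = 1 + (-F/3 + X/3) = 1 - F/3 + X/3)
sqrt(k(282, 416) + M(-13, -17/(-295))) - 1*241697 = sqrt(416*(1 - 452*282) + (1 - 1/3*(-13) + (-17/(-295))/3)) - 1*241697 = sqrt(416*(1 - 127464) + (1 + 13/3 + (-17*(-1/295))/3)) - 241697 = sqrt(416*(-127463) + (1 + 13/3 + (1/3)*(17/295))) - 241697 = sqrt(-53024608 + (1 + 13/3 + 17/885)) - 241697 = sqrt(-53024608 + 1579/295) - 241697 = sqrt(-15642257781/295) - 241697 = I*sqrt(4614466045395)/295 - 241697 = -241697 + I*sqrt(4614466045395)/295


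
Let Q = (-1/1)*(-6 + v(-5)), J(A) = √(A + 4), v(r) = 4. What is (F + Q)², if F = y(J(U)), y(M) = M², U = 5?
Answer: 121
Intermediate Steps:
J(A) = √(4 + A)
F = 9 (F = (√(4 + 5))² = (√9)² = 3² = 9)
Q = 2 (Q = (-1/1)*(-6 + 4) = -1*1*(-2) = -1*(-2) = 2)
(F + Q)² = (9 + 2)² = 11² = 121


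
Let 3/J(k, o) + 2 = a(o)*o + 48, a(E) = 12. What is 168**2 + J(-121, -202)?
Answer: 67116669/2378 ≈ 28224.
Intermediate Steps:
J(k, o) = 3/(46 + 12*o) (J(k, o) = 3/(-2 + (12*o + 48)) = 3/(-2 + (48 + 12*o)) = 3/(46 + 12*o))
168**2 + J(-121, -202) = 168**2 + 3/(2*(23 + 6*(-202))) = 28224 + 3/(2*(23 - 1212)) = 28224 + (3/2)/(-1189) = 28224 + (3/2)*(-1/1189) = 28224 - 3/2378 = 67116669/2378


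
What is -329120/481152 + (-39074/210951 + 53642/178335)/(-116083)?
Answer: -554506583929518287/810651323416514580 ≈ -0.68403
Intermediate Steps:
-329120/481152 + (-39074/210951 + 53642/178335)/(-116083) = -329120*1/481152 + (-39074*1/210951 + 53642*(1/178335))*(-1/116083) = -10285/15036 + (-39074/210951 + 53642/178335)*(-1/116083) = -10285/15036 + (161021176/1393331355)*(-1/116083) = -10285/15036 - 161021176/161742083682465 = -554506583929518287/810651323416514580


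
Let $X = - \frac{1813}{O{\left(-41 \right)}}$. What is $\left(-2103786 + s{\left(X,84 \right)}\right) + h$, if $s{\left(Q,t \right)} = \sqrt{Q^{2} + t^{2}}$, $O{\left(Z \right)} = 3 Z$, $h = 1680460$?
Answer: $-423326 + \frac{7 \sqrt{2245657}}{123} \approx -4.2324 \cdot 10^{5}$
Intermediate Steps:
$X = \frac{1813}{123}$ ($X = - \frac{1813}{3 \left(-41\right)} = - \frac{1813}{-123} = \left(-1813\right) \left(- \frac{1}{123}\right) = \frac{1813}{123} \approx 14.74$)
$\left(-2103786 + s{\left(X,84 \right)}\right) + h = \left(-2103786 + \sqrt{\left(\frac{1813}{123}\right)^{2} + 84^{2}}\right) + 1680460 = \left(-2103786 + \sqrt{\frac{3286969}{15129} + 7056}\right) + 1680460 = \left(-2103786 + \sqrt{\frac{110037193}{15129}}\right) + 1680460 = \left(-2103786 + \frac{7 \sqrt{2245657}}{123}\right) + 1680460 = -423326 + \frac{7 \sqrt{2245657}}{123}$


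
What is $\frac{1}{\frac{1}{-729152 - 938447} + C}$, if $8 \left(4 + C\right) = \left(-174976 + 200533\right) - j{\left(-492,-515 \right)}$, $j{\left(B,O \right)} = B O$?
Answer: $- \frac{13340792}{379970770153} \approx -3.511 \cdot 10^{-5}$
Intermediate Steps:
$C = - \frac{227855}{8}$ ($C = -4 + \frac{\left(-174976 + 200533\right) - \left(-492\right) \left(-515\right)}{8} = -4 + \frac{25557 - 253380}{8} = -4 + \frac{1}{8} \left(-227823\right) = -4 - \frac{227823}{8} = - \frac{227855}{8} \approx -28482.0$)
$\frac{1}{\frac{1}{-729152 - 938447} + C} = \frac{1}{\frac{1}{-729152 - 938447} - \frac{227855}{8}} = \frac{1}{\frac{1}{-1667599} - \frac{227855}{8}} = \frac{1}{- \frac{1}{1667599} - \frac{227855}{8}} = \frac{1}{- \frac{379970770153}{13340792}} = - \frac{13340792}{379970770153}$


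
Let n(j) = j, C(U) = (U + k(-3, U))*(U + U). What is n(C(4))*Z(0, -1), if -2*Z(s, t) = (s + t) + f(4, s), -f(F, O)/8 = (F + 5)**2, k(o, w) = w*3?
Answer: 41536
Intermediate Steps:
k(o, w) = 3*w
f(F, O) = -8*(5 + F)**2 (f(F, O) = -8*(F + 5)**2 = -8*(5 + F)**2)
C(U) = 8*U**2 (C(U) = (U + 3*U)*(U + U) = (4*U)*(2*U) = 8*U**2)
Z(s, t) = 324 - s/2 - t/2 (Z(s, t) = -((s + t) - 8*(5 + 4)**2)/2 = -((s + t) - 8*9**2)/2 = -((s + t) - 8*81)/2 = -((s + t) - 648)/2 = -(-648 + s + t)/2 = 324 - s/2 - t/2)
n(C(4))*Z(0, -1) = (8*4**2)*(324 - 1/2*0 - 1/2*(-1)) = (8*16)*(324 + 0 + 1/2) = 128*(649/2) = 41536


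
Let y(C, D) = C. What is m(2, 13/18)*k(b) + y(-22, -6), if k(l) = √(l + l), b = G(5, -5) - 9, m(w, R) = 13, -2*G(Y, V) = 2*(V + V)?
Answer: -22 + 13*√2 ≈ -3.6152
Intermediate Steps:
G(Y, V) = -2*V (G(Y, V) = -(V + V) = -2*V)
b = 1 (b = -2*(-5) - 9 = 10 - 9 = 1)
k(l) = √2*√l (k(l) = √(2*l) = √2*√l)
m(2, 13/18)*k(b) + y(-22, -6) = 13*(√2*√1) - 22 = 13*(√2*1) - 22 = 13*√2 - 22 = -22 + 13*√2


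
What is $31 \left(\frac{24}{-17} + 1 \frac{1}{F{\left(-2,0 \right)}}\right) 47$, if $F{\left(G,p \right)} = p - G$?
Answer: $- \frac{45167}{34} \approx -1328.4$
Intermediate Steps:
$31 \left(\frac{24}{-17} + 1 \frac{1}{F{\left(-2,0 \right)}}\right) 47 = 31 \left(\frac{24}{-17} + 1 \frac{1}{0 - -2}\right) 47 = 31 \left(24 \left(- \frac{1}{17}\right) + 1 \frac{1}{0 + 2}\right) 47 = 31 \left(- \frac{24}{17} + 1 \cdot \frac{1}{2}\right) 47 = 31 \left(- \frac{24}{17} + \frac{1}{2}\right) 47 = 31 \left(- \frac{31}{34}\right) 47 = \left(- \frac{961}{34}\right) 47 = - \frac{45167}{34}$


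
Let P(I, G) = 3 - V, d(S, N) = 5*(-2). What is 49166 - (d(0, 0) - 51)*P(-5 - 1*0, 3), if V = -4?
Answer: 49593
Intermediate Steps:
d(S, N) = -10
P(I, G) = 7 (P(I, G) = 3 - 1*(-4) = 3 + 4 = 7)
49166 - (d(0, 0) - 51)*P(-5 - 1*0, 3) = 49166 - (-10 - 51)*7 = 49166 - (-61)*7 = 49166 - 1*(-427) = 49166 + 427 = 49593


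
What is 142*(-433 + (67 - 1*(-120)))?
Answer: -34932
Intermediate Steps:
142*(-433 + (67 - 1*(-120))) = 142*(-433 + (67 + 120)) = 142*(-433 + 187) = 142*(-246) = -34932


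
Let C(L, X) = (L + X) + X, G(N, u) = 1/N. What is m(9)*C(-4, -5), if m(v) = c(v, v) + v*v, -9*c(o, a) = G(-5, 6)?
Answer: -51044/45 ≈ -1134.3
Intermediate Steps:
c(o, a) = 1/45 (c(o, a) = -⅑/(-5) = -⅑*(-⅕) = 1/45)
C(L, X) = L + 2*X
m(v) = 1/45 + v² (m(v) = 1/45 + v*v = 1/45 + v²)
m(9)*C(-4, -5) = (1/45 + 9²)*(-4 + 2*(-5)) = (1/45 + 81)*(-4 - 10) = (3646/45)*(-14) = -51044/45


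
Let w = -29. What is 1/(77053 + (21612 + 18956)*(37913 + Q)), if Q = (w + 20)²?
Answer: 1/1541417645 ≈ 6.4875e-10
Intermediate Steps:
Q = 81 (Q = (-29 + 20)² = (-9)² = 81)
1/(77053 + (21612 + 18956)*(37913 + Q)) = 1/(77053 + (21612 + 18956)*(37913 + 81)) = 1/(77053 + 40568*37994) = 1/(77053 + 1541340592) = 1/1541417645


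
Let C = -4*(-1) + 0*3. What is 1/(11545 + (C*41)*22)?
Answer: 1/15153 ≈ 6.5994e-5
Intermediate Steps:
C = 4 (C = 4 + 0 = 4)
1/(11545 + (C*41)*22) = 1/(11545 + (4*41)*22) = 1/(11545 + 164*22) = 1/(11545 + 3608) = 1/15153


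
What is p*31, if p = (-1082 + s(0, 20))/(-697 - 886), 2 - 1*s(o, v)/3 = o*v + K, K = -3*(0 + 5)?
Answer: 31961/1583 ≈ 20.190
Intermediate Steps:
K = -15 (K = -3*5 = -15)
s(o, v) = 51 - 3*o*v (s(o, v) = 6 - 3*(o*v - 15) = 6 - 3*(-15 + o*v) = 6 + (45 - 3*o*v) = 51 - 3*o*v)
p = 1031/1583 (p = (-1082 + (51 - 3*0*20))/(-697 - 886) = (-1082 + (51 + 0))/(-1583) = (-1082 + 51)*(-1/1583) = -1031*(-1/1583) = 1031/1583 ≈ 0.65129)
p*31 = (1031/1583)*31 = 31961/1583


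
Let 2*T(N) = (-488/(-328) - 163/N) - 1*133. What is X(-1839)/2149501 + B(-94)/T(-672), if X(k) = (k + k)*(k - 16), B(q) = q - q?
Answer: 6822690/2149501 ≈ 3.1741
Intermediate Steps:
B(q) = 0
T(N) = -2696/41 - 163/(2*N) (T(N) = ((-488/(-328) - 163/N) - 1*133)/2 = ((-488*(-1/328) - 163/N) - 133)/2 = ((61/41 - 163/N) - 133)/2 = (-5392/41 - 163/N)/2 = -2696/41 - 163/(2*N))
X(k) = 2*k*(-16 + k) (X(k) = (2*k)*(-16 + k) = 2*k*(-16 + k))
X(-1839)/2149501 + B(-94)/T(-672) = (2*(-1839)*(-16 - 1839))/2149501 + 0/(((1/82)*(-6683 - 5392*(-672))/(-672))) = (2*(-1839)*(-1855))*(1/2149501) + 0/(((1/82)*(-1/672)*(-6683 + 3623424))) = 6822690*(1/2149501) + 0/(((1/82)*(-1/672)*3616741)) = 6822690/2149501 + 0/(-3616741/55104) = 6822690/2149501 + 0*(-55104/3616741) = 6822690/2149501 + 0 = 6822690/2149501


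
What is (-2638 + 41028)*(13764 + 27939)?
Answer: 1600978170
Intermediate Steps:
(-2638 + 41028)*(13764 + 27939) = 38390*41703 = 1600978170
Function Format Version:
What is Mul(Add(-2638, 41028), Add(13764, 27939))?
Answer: 1600978170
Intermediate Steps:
Mul(Add(-2638, 41028), Add(13764, 27939)) = Mul(38390, 41703) = 1600978170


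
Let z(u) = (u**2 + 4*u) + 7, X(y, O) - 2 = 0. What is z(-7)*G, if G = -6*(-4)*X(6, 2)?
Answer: 1344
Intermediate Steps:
X(y, O) = 2 (X(y, O) = 2 + 0 = 2)
G = 48 (G = -6*(-4)*2 = -(-24)*2 = -1*(-48) = 48)
z(u) = 7 + u**2 + 4*u
z(-7)*G = (7 + (-7)**2 + 4*(-7))*48 = (7 + 49 - 28)*48 = 28*48 = 1344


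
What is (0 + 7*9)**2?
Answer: 3969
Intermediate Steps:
(0 + 7*9)**2 = (0 + 63)**2 = 63**2 = 3969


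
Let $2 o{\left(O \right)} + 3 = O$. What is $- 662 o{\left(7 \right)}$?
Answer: $-1324$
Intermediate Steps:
$o{\left(O \right)} = - \frac{3}{2} + \frac{O}{2}$
$- 662 o{\left(7 \right)} = - 662 \left(- \frac{3}{2} + \frac{1}{2} \cdot 7\right) = - 662 \left(- \frac{3}{2} + \frac{7}{2}\right) = \left(-662\right) 2 = -1324$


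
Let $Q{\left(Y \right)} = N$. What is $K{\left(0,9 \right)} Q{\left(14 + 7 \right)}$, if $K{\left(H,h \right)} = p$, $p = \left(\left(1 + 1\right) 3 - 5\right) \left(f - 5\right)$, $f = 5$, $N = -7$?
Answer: $0$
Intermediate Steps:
$p = 0$ ($p = \left(\left(1 + 1\right) 3 - 5\right) \left(5 - 5\right) = \left(2 \cdot 3 - 5\right) 0 = \left(6 - 5\right) 0 = 1 \cdot 0 = 0$)
$K{\left(H,h \right)} = 0$
$Q{\left(Y \right)} = -7$
$K{\left(0,9 \right)} Q{\left(14 + 7 \right)} = 0 \left(-7\right) = 0$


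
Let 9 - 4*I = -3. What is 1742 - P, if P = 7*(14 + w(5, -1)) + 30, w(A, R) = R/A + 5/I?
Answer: 24056/15 ≈ 1603.7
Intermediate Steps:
I = 3 (I = 9/4 - 1/4*(-3) = 9/4 + 3/4 = 3)
w(A, R) = 5/3 + R/A (w(A, R) = R/A + 5/3 = 5/3 + R/A)
P = 2074/15 (P = 7*(14 + (5/3 - 1/5)) + 30 = 7*(14 + 22/15) + 30 = 7*(232/15) + 30 = 1624/15 + 30 = 2074/15 ≈ 138.27)
1742 - P = 1742 - 1*2074/15 = 1742 - 2074/15 = 24056/15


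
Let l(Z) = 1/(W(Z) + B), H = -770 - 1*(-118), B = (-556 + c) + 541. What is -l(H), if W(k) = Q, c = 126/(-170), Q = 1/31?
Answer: 2635/41393 ≈ 0.063658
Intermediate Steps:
Q = 1/31 ≈ 0.032258
c = -63/85 (c = 126*(-1/170) = -63/85 ≈ -0.74118)
W(k) = 1/31
B = -1338/85 (B = (-556 - 63/85) + 541 = -47323/85 + 541 = -1338/85 ≈ -15.741)
H = -652 (H = -770 + 118 = -652)
l(Z) = -2635/41393 (l(Z) = 1/(1/31 - 1338/85) = 1/(-41393/2635) = -2635/41393)
-l(H) = -1*(-2635/41393) = 2635/41393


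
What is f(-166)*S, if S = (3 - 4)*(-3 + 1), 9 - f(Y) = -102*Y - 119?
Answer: -33608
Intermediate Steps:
f(Y) = 128 + 102*Y (f(Y) = 9 - (-102*Y - 119) = 9 - (-119 - 102*Y) = 9 + (119 + 102*Y) = 128 + 102*Y)
S = 2 (S = -1*(-2) = 2)
f(-166)*S = (128 + 102*(-166))*2 = (128 - 16932)*2 = -16804*2 = -33608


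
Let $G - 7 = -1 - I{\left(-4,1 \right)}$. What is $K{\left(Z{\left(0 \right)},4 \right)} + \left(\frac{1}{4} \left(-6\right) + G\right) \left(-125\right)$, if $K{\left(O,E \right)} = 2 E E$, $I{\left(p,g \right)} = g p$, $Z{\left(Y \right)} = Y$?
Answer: $- \frac{2061}{2} \approx -1030.5$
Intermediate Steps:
$K{\left(O,E \right)} = 2 E^{2}$
$G = 10$ ($G = 7 - \left(1 + 1 \left(-4\right)\right) = 7 - -3 = 7 + \left(-1 + 4\right) = 7 + 3 = 10$)
$K{\left(Z{\left(0 \right)},4 \right)} + \left(\frac{1}{4} \left(-6\right) + G\right) \left(-125\right) = 2 \cdot 4^{2} + \left(\frac{1}{4} \left(-6\right) + 10\right) \left(-125\right) = 2 \cdot 16 + \left(\frac{1}{4} \left(-6\right) + 10\right) \left(-125\right) = 32 + \left(- \frac{3}{2} + 10\right) \left(-125\right) = 32 + \frac{17}{2} \left(-125\right) = 32 - \frac{2125}{2} = - \frac{2061}{2}$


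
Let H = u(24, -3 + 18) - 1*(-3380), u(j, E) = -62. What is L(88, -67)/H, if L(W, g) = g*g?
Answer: 4489/3318 ≈ 1.3529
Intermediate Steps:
L(W, g) = g**2
H = 3318 (H = -62 - 1*(-3380) = -62 + 3380 = 3318)
L(88, -67)/H = (-67)**2/3318 = 4489*(1/3318) = 4489/3318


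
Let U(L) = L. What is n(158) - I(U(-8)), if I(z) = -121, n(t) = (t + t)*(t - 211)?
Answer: -16627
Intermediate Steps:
n(t) = 2*t*(-211 + t) (n(t) = (2*t)*(-211 + t) = 2*t*(-211 + t))
n(158) - I(U(-8)) = 2*158*(-211 + 158) - 1*(-121) = 2*158*(-53) + 121 = -16748 + 121 = -16627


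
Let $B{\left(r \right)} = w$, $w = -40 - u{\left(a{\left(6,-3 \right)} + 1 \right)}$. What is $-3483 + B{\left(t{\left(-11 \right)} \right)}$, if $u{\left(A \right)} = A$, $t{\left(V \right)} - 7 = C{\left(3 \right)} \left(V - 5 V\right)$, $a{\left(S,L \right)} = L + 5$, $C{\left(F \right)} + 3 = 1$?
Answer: $-3526$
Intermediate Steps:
$C{\left(F \right)} = -2$ ($C{\left(F \right)} = -3 + 1 = -2$)
$a{\left(S,L \right)} = 5 + L$
$t{\left(V \right)} = 7 + 8 V$ ($t{\left(V \right)} = 7 - 2 \left(V - 5 V\right) = 7 - 2 \left(- 4 V\right) = 7 + 8 V$)
$w = -43$ ($w = -40 - \left(\left(5 - 3\right) + 1\right) = -40 - \left(2 + 1\right) = -40 - 3 = -43$)
$B{\left(r \right)} = -43$
$-3483 + B{\left(t{\left(-11 \right)} \right)} = -3483 - 43 = -3526$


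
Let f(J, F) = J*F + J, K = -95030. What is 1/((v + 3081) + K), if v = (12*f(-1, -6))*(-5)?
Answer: -1/92249 ≈ -1.0840e-5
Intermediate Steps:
f(J, F) = J + F*J (f(J, F) = F*J + J = J + F*J)
v = -300 (v = (12*(-(1 - 6)))*(-5) = (12*(-1*(-5)))*(-5) = (12*5)*(-5) = 60*(-5) = -300)
1/((v + 3081) + K) = 1/((-300 + 3081) - 95030) = 1/(2781 - 95030) = 1/(-92249) = -1/92249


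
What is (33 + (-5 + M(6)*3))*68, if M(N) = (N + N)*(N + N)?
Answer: 31280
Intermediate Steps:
M(N) = 4*N**2 (M(N) = (2*N)*(2*N) = 4*N**2)
(33 + (-5 + M(6)*3))*68 = (33 + (-5 + (4*6**2)*3))*68 = (33 + (-5 + (4*36)*3))*68 = (33 + (-5 + 144*3))*68 = (33 + (-5 + 432))*68 = (33 + 427)*68 = 460*68 = 31280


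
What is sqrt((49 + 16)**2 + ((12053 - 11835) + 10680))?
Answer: 71*sqrt(3) ≈ 122.98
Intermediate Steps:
sqrt((49 + 16)**2 + ((12053 - 11835) + 10680)) = sqrt(65**2 + (218 + 10680)) = sqrt(4225 + 10898) = sqrt(15123) = 71*sqrt(3)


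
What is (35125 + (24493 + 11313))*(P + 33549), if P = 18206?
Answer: 3671033905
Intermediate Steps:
(35125 + (24493 + 11313))*(P + 33549) = (35125 + (24493 + 11313))*(18206 + 33549) = (35125 + 35806)*51755 = 70931*51755 = 3671033905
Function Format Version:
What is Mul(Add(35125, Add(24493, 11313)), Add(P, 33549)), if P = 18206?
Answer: 3671033905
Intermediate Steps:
Mul(Add(35125, Add(24493, 11313)), Add(P, 33549)) = Mul(Add(35125, Add(24493, 11313)), Add(18206, 33549)) = Mul(Add(35125, 35806), 51755) = Mul(70931, 51755) = 3671033905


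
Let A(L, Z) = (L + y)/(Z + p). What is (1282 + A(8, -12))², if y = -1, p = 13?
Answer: 1661521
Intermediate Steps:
A(L, Z) = (-1 + L)/(13 + Z) (A(L, Z) = (L - 1)/(Z + 13) = (-1 + L)/(13 + Z))
(1282 + A(8, -12))² = (1282 + (-1 + 8)/(13 - 12))² = (1282 + 7/1)² = (1282 + 1*7)² = (1282 + 7)² = 1289² = 1661521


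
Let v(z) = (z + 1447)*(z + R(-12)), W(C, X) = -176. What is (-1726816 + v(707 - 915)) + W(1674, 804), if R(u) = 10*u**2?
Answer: -200544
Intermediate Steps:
v(z) = (1440 + z)*(1447 + z) (v(z) = (z + 1447)*(z + 10*(-12)**2) = (1447 + z)*(z + 10*144) = (1447 + z)*(z + 1440) = (1447 + z)*(1440 + z) = (1440 + z)*(1447 + z))
(-1726816 + v(707 - 915)) + W(1674, 804) = (-1726816 + (2083680 + (707 - 915)**2 + 2887*(707 - 915))) - 176 = (-1726816 + (2083680 + (-208)**2 + 2887*(-208))) - 176 = (-1726816 + (2083680 + 43264 - 600496)) - 176 = (-1726816 + 1526448) - 176 = -200368 - 176 = -200544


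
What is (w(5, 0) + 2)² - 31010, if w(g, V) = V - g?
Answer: -31001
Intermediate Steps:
(w(5, 0) + 2)² - 31010 = ((0 - 1*5) + 2)² - 31010 = ((0 - 5) + 2)² - 31010 = (-5 + 2)² - 31010 = (-3)² - 31010 = 9 - 31010 = -31001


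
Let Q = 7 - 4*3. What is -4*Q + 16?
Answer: 36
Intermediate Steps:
Q = -5 (Q = 7 - 12 = -5)
-4*Q + 16 = -4*(-5) + 16 = 20 + 16 = 36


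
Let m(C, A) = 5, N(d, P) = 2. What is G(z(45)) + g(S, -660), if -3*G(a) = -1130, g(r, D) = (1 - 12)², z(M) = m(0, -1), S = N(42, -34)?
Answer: 1493/3 ≈ 497.67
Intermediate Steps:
S = 2
z(M) = 5
g(r, D) = 121 (g(r, D) = (-11)² = 121)
G(a) = 1130/3 (G(a) = -⅓*(-1130) = 1130/3)
G(z(45)) + g(S, -660) = 1130/3 + 121 = 1493/3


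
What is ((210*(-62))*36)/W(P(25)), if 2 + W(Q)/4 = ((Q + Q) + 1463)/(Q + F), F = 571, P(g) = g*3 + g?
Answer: -26209260/107 ≈ -2.4495e+5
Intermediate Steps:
P(g) = 4*g (P(g) = 3*g + g = 4*g)
W(Q) = -8 + 4*(1463 + 2*Q)/(571 + Q) (W(Q) = -8 + 4*(((Q + Q) + 1463)/(Q + 571)) = -8 + 4*((2*Q + 1463)/(571 + Q)) = -8 + 4*((1463 + 2*Q)/(571 + Q)) = -8 + 4*(1463 + 2*Q)/(571 + Q))
((210*(-62))*36)/W(P(25)) = ((210*(-62))*36)/((1284/(571 + 4*25))) = (-13020*36)/((1284/(571 + 100))) = -468720/(1284/671) = -468720/(1284*(1/671)) = -468720/1284/671 = -468720*671/1284 = -26209260/107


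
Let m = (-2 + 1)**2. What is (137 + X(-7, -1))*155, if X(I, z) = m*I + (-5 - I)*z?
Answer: 19840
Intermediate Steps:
m = 1 (m = (-1)**2 = 1)
X(I, z) = I + z*(-5 - I) (X(I, z) = 1*I + (-5 - I)*z = I + z*(-5 - I))
(137 + X(-7, -1))*155 = (137 + (-7 - 5*(-1) - 1*(-7)*(-1)))*155 = (137 + (-7 + 5 - 7))*155 = (137 - 9)*155 = 128*155 = 19840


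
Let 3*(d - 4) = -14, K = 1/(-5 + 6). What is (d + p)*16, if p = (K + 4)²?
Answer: 1168/3 ≈ 389.33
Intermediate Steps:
K = 1 (K = 1/1 = 1)
p = 25 (p = (1 + 4)² = 5² = 25)
d = -⅔ (d = 4 + (⅓)*(-14) = 4 - 14/3 = -⅔ ≈ -0.66667)
(d + p)*16 = (-⅔ + 25)*16 = (73/3)*16 = 1168/3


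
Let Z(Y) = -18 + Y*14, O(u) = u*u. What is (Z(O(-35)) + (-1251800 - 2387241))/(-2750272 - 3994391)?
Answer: 1207303/2248221 ≈ 0.53700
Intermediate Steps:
O(u) = u²
Z(Y) = -18 + 14*Y
(Z(O(-35)) + (-1251800 - 2387241))/(-2750272 - 3994391) = ((-18 + 14*(-35)²) + (-1251800 - 2387241))/(-2750272 - 3994391) = ((-18 + 14*1225) - 3639041)/(-6744663) = ((-18 + 17150) - 3639041)*(-1/6744663) = (17132 - 3639041)*(-1/6744663) = -3621909*(-1/6744663) = 1207303/2248221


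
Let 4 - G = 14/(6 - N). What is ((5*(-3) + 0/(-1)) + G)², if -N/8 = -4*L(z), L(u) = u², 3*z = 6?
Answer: 440896/3721 ≈ 118.49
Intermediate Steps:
z = 2 (z = (⅓)*6 = 2)
N = 128 (N = -(-32)*2² = -(-32)*4 = -8*(-16) = 128)
G = 251/61 (G = 4 - 14/(6 - 1*128) = 4 - 14/(6 - 128) = 4 - 14/(-122) = 4 - 14*(-1)/122 = 4 - 1*(-7/61) = 4 + 7/61 = 251/61 ≈ 4.1148)
((5*(-3) + 0/(-1)) + G)² = ((5*(-3) + 0/(-1)) + 251/61)² = ((-15 + 0*(-1)) + 251/61)² = ((-15 + 0) + 251/61)² = (-15 + 251/61)² = (-664/61)² = 440896/3721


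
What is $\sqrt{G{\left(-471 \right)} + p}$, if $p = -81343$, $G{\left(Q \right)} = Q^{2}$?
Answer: $\sqrt{140498} \approx 374.83$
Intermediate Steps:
$\sqrt{G{\left(-471 \right)} + p} = \sqrt{\left(-471\right)^{2} - 81343} = \sqrt{221841 - 81343} = \sqrt{140498}$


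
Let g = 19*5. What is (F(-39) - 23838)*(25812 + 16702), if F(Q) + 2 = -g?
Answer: -1017572590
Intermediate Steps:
g = 95
F(Q) = -97 (F(Q) = -2 - 1*95 = -2 - 95 = -97)
(F(-39) - 23838)*(25812 + 16702) = (-97 - 23838)*(25812 + 16702) = -23935*42514 = -1017572590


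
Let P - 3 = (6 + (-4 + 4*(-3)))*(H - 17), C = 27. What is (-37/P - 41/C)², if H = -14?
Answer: 191324224/71419401 ≈ 2.6789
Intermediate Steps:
P = 313 (P = 3 + (6 + (-4 + 4*(-3)))*(-14 - 17) = 3 + (6 + (-4 - 12))*(-31) = 3 + (6 - 16)*(-31) = 3 - 10*(-31) = 3 + 310 = 313)
(-37/P - 41/C)² = (-37/313 - 41/27)² = (-13832/8451)² = 191324224/71419401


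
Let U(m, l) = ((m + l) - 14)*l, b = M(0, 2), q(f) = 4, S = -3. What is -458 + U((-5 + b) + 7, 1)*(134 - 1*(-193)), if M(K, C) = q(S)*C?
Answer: -1439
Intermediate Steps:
M(K, C) = 4*C
b = 8 (b = 4*2 = 8)
U(m, l) = l*(-14 + l + m) (U(m, l) = ((l + m) - 14)*l = (-14 + l + m)*l = l*(-14 + l + m))
-458 + U((-5 + b) + 7, 1)*(134 - 1*(-193)) = -458 + (1*(-14 + 1 + ((-5 + 8) + 7)))*(134 - 1*(-193)) = -458 + (1*(-14 + 1 + (3 + 7)))*(134 + 193) = -458 + (1*(-14 + 1 + 10))*327 = -458 + (1*(-3))*327 = -458 - 3*327 = -458 - 981 = -1439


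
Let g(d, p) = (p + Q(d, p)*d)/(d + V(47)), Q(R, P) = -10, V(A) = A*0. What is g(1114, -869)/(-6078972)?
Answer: 4003/2257324936 ≈ 1.7733e-6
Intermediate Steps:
V(A) = 0
g(d, p) = (p - 10*d)/d (g(d, p) = (p - 10*d)/(d + 0) = (p - 10*d)/d)
g(1114, -869)/(-6078972) = (-10 - 869/1114)/(-6078972) = (-10 - 869*1/1114)*(-1/6078972) = (-10 - 869/1114)*(-1/6078972) = -12009/1114*(-1/6078972) = 4003/2257324936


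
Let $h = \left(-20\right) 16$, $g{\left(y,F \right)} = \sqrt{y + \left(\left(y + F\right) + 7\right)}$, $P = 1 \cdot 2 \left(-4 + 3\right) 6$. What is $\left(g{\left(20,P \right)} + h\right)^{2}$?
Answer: $\left(320 - \sqrt{35}\right)^{2} \approx 98649.0$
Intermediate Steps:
$P = -12$ ($P = 2 \left(\left(-1\right) 6\right) = 2 \left(-6\right) = -12$)
$g{\left(y,F \right)} = \sqrt{7 + F + 2 y}$ ($g{\left(y,F \right)} = \sqrt{y + \left(\left(F + y\right) + 7\right)} = \sqrt{y + \left(7 + F + y\right)} = \sqrt{7 + F + 2 y}$)
$h = -320$
$\left(g{\left(20,P \right)} + h\right)^{2} = \left(\sqrt{7 - 12 + 2 \cdot 20} - 320\right)^{2} = \left(\sqrt{7 - 12 + 40} - 320\right)^{2} = \left(\sqrt{35} - 320\right)^{2} = \left(-320 + \sqrt{35}\right)^{2}$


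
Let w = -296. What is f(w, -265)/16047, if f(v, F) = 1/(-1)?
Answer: -1/16047 ≈ -6.2317e-5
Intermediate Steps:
f(v, F) = -1
f(w, -265)/16047 = -1/16047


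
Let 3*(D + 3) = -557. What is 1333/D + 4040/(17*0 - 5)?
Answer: -461327/566 ≈ -815.07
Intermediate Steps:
D = -566/3 (D = -3 + (⅓)*(-557) = -3 - 557/3 = -566/3 ≈ -188.67)
1333/D + 4040/(17*0 - 5) = 1333/(-566/3) + 4040/(17*0 - 5) = 1333*(-3/566) + 4040/(0 - 5) = -3999/566 + 4040/(-5) = -3999/566 + 4040*(-⅕) = -3999/566 - 808 = -461327/566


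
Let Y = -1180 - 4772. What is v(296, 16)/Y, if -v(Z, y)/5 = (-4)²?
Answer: 5/372 ≈ 0.013441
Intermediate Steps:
v(Z, y) = -80 (v(Z, y) = -5*(-4)² = -5*16 = -80)
Y = -5952
v(296, 16)/Y = -80/(-5952) = -80*(-1/5952) = 5/372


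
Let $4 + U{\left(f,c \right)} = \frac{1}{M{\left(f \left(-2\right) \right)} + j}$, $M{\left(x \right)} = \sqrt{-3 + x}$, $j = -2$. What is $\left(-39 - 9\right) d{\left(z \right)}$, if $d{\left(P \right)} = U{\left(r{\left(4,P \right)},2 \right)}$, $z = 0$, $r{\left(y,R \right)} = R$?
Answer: $\frac{1440}{7} + \frac{48 i \sqrt{3}}{7} \approx 205.71 + 11.877 i$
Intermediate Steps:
$U{\left(f,c \right)} = -4 + \frac{1}{-2 + \sqrt{-3 - 2 f}}$ ($U{\left(f,c \right)} = -4 + \frac{1}{\sqrt{-3 + f \left(-2\right)} - 2} = -4 + \frac{1}{\sqrt{-3 - 2 f} - 2} = -4 + \frac{1}{-2 + \sqrt{-3 - 2 f}}$)
$d{\left(P \right)} = \frac{9 - 4 \sqrt{-3 - 2 P}}{-2 + \sqrt{-3 - 2 P}}$
$\left(-39 - 9\right) d{\left(z \right)} = \left(-39 - 9\right) \frac{9 - 4 \sqrt{-3 - 0}}{-2 + \sqrt{-3 - 0}} = - 48 \frac{9 - 4 \sqrt{-3 + 0}}{-2 + \sqrt{-3 + 0}} = - 48 \frac{9 - 4 \sqrt{-3}}{-2 + \sqrt{-3}} = - 48 \frac{9 - 4 i \sqrt{3}}{-2 + i \sqrt{3}} = - \frac{48 \left(9 - 4 i \sqrt{3}\right)}{-2 + i \sqrt{3}}$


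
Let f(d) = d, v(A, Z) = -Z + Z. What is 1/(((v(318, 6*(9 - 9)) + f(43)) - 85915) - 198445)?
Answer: -1/284317 ≈ -3.5172e-6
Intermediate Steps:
v(A, Z) = 0
1/(((v(318, 6*(9 - 9)) + f(43)) - 85915) - 198445) = 1/(((0 + 43) - 85915) - 198445) = 1/((43 - 85915) - 198445) = 1/(-85872 - 198445) = 1/(-284317) = -1/284317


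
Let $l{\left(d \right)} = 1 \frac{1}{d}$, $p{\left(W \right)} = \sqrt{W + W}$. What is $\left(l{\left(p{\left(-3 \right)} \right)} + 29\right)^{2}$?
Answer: $\frac{\left(174 - i \sqrt{6}\right)^{2}}{36} \approx 840.83 - 23.678 i$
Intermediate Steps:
$p{\left(W \right)} = \sqrt{2} \sqrt{W}$ ($p{\left(W \right)} = \sqrt{2 W} = \sqrt{2} \sqrt{W}$)
$l{\left(d \right)} = \frac{1}{d}$
$\left(l{\left(p{\left(-3 \right)} \right)} + 29\right)^{2} = \left(\frac{1}{\sqrt{2} \sqrt{-3}} + 29\right)^{2} = \left(\frac{1}{\sqrt{2} i \sqrt{3}} + 29\right)^{2} = \left(\frac{1}{i \sqrt{6}} + 29\right)^{2} = \left(- \frac{i \sqrt{6}}{6} + 29\right)^{2} = \left(29 - \frac{i \sqrt{6}}{6}\right)^{2}$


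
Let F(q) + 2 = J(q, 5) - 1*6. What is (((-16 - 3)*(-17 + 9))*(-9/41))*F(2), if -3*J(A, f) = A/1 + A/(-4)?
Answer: 11628/41 ≈ 283.61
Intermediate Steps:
J(A, f) = -A/4 (J(A, f) = -(A/1 + A/(-4))/3 = -(A*1 + A*(-1/4))/3 = -(A - A/4)/3 = -A/4)
F(q) = -8 - q/4 (F(q) = -2 + (-q/4 - 1*6) = -2 + (-q/4 - 6) = -2 + (-6 - q/4) = -8 - q/4)
(((-16 - 3)*(-17 + 9))*(-9/41))*F(2) = (((-16 - 3)*(-17 + 9))*(-9/41))*(-8 - 1/4*2) = ((-19*(-8))*(-9*1/41))*(-8 - 1/2) = (152*(-9/41))*(-17/2) = -1368/41*(-17/2) = 11628/41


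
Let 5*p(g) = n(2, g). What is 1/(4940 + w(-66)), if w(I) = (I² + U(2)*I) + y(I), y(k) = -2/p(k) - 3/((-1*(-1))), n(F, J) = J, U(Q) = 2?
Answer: 33/302318 ≈ 0.00010916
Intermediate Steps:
p(g) = g/5
y(k) = -3 - 10/k (y(k) = -2*5/k - 3/((-1*(-1))) = -10/k - 3/1 = -10/k - 3*1 = -10/k - 3 = -3 - 10/k)
w(I) = -3 + I² - 10/I + 2*I (w(I) = (I² + 2*I) + (-3 - 10/I) = -3 + I² - 10/I + 2*I)
1/(4940 + w(-66)) = 1/(4940 + (-3 + (-66)² - 10/(-66) + 2*(-66))) = 1/(4940 + (-3 + 4356 - 10*(-1/66) - 132)) = 1/(4940 + (-3 + 4356 + 5/33 - 132)) = 1/(4940 + 139298/33) = 1/(302318/33) = 33/302318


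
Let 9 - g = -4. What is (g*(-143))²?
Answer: 3455881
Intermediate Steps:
g = 13 (g = 9 - 1*(-4) = 9 + 4 = 13)
(g*(-143))² = (13*(-143))² = (-1859)² = 3455881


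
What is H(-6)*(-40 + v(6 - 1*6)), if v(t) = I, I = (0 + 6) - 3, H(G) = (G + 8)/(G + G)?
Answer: 37/6 ≈ 6.1667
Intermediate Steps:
H(G) = (8 + G)/(2*G) (H(G) = (8 + G)/((2*G)) = (8 + G)*(1/(2*G)) = (8 + G)/(2*G))
I = 3 (I = 6 - 3 = 3)
v(t) = 3
H(-6)*(-40 + v(6 - 1*6)) = ((½)*(8 - 6)/(-6))*(-40 + 3) = ((½)*(-⅙)*2)*(-37) = -⅙*(-37) = 37/6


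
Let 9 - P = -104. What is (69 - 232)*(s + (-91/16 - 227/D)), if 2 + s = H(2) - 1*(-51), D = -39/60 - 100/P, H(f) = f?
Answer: -1747905235/55504 ≈ -31492.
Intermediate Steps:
P = 113 (P = 9 - 1*(-104) = 9 + 104 = 113)
D = -3469/2260 (D = -39/60 - 100/113 = -39*1/60 - 100*1/113 = -13/20 - 100/113 = -3469/2260 ≈ -1.5350)
s = 51 (s = -2 + (2 - 1*(-51)) = -2 + (2 + 51) = -2 + 53 = 51)
(69 - 232)*(s + (-91/16 - 227/D)) = (69 - 232)*(51 + (-91/16 - 227/(-3469/2260))) = -163*(51 + (-91*1/16 - 227*(-2260/3469))) = -163*(51 + (-91/16 + 513020/3469)) = -163*(51 + 7892641/55504) = -163*10723345/55504 = -1747905235/55504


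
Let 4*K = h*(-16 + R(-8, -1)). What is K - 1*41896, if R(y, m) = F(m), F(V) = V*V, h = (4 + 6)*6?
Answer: -42121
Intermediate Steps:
h = 60 (h = 10*6 = 60)
F(V) = V²
R(y, m) = m²
K = -225 (K = (60*(-16 + (-1)²))/4 = (60*(-16 + 1))/4 = (60*(-15))/4 = (¼)*(-900) = -225)
K - 1*41896 = -225 - 1*41896 = -225 - 41896 = -42121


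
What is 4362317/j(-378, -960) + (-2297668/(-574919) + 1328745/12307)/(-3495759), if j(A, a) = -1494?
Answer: -35966346022996541369771/12317701893042597606 ≈ -2919.9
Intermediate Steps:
4362317/j(-378, -960) + (-2297668/(-574919) + 1328745/12307)/(-3495759) = 4362317/(-1494) + (-2297668/(-574919) + 1328745/12307)/(-3495759) = 4362317*(-1/1494) + (-2297668*(-1/574919) + 1328745*(1/12307))*(-1/3495759) = -4362317/1494 + (2297668/574919 + 1328745/12307)*(-1/3495759) = -4362317/1494 + (792198146731/7075528133)*(-1/3495759) = -4362317/1494 - 792198146731/24734341150687947 = -35966346022996541369771/12317701893042597606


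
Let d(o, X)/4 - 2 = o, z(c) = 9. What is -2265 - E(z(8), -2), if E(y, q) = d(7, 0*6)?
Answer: -2301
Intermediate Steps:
d(o, X) = 8 + 4*o
E(y, q) = 36 (E(y, q) = 8 + 4*7 = 8 + 28 = 36)
-2265 - E(z(8), -2) = -2265 - 1*36 = -2265 - 36 = -2301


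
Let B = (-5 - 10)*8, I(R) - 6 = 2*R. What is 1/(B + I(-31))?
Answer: -1/176 ≈ -0.0056818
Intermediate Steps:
I(R) = 6 + 2*R
B = -120 (B = -15*8 = -120)
1/(B + I(-31)) = 1/(-120 + (6 + 2*(-31))) = 1/(-120 + (6 - 62)) = 1/(-120 - 56) = 1/(-176) = -1/176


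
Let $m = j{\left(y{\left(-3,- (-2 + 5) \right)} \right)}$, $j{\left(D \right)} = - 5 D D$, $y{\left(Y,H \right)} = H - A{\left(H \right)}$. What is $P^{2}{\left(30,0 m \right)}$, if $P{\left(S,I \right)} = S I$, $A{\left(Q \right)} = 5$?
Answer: $0$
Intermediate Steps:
$y{\left(Y,H \right)} = -5 + H$ ($y{\left(Y,H \right)} = H - 5 = -5 + H$)
$j{\left(D \right)} = - 5 D^{2}$
$m = -320$ ($m = - 5 \left(-5 - \left(-2 + 5\right)\right)^{2} = - 5 \left(-5 - 3\right)^{2} = - 5 \left(-8\right)^{2} = \left(-5\right) 64 = -320$)
$P{\left(S,I \right)} = I S$
$P^{2}{\left(30,0 m \right)} = \left(0 \left(-320\right) 30\right)^{2} = \left(0 \cdot 30\right)^{2} = 0^{2} = 0$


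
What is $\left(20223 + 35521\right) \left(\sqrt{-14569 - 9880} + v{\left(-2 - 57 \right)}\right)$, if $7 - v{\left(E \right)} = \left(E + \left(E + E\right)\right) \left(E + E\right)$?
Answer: $-1163878976 + 55744 i \sqrt{24449} \approx -1.1639 \cdot 10^{9} + 8.7162 \cdot 10^{6} i$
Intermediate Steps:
$v{\left(E \right)} = 7 - 6 E^{2}$ ($v{\left(E \right)} = 7 - \left(E + \left(E + E\right)\right) \left(E + E\right) = 7 - \left(E + 2 E\right) 2 E = 7 - 3 E 2 E = 7 - 6 E^{2}$)
$\left(20223 + 35521\right) \left(\sqrt{-14569 - 9880} + v{\left(-2 - 57 \right)}\right) = \left(20223 + 35521\right) \left(\sqrt{-14569 - 9880} + \left(7 - 6 \left(-2 - 57\right)^{2}\right)\right) = 55744 \left(\sqrt{-24449} + \left(7 - 6 \left(-59\right)^{2}\right)\right) = 55744 \left(i \sqrt{24449} + \left(7 - 20886\right)\right) = 55744 \left(i \sqrt{24449} - 20879\right) = 55744 \left(-20879 + i \sqrt{24449}\right) = -1163878976 + 55744 i \sqrt{24449}$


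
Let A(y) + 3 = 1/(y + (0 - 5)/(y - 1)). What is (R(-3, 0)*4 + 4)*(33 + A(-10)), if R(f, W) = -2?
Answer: -12556/105 ≈ -119.58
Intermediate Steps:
A(y) = -3 + 1/(y - 5/(-1 + y)) (A(y) = -3 + 1/(y + (0 - 5)/(y - 1)) = -3 + 1/(y - 5/(-1 + y)))
(R(-3, 0)*4 + 4)*(33 + A(-10)) = (-2*4 + 4)*(33 + (-14 - 4*(-10) + 3*(-10)²)/(5 - 10 - 1*(-10)²)) = (-8 + 4)*(33 + (-14 + 40 + 3*100)/(5 - 10 - 1*100)) = -4*(33 + (-14 + 40 + 300)/(5 - 10 - 100)) = -4*(33 + 326/(-105)) = -4*(33 - 1/105*326) = -4*(33 - 326/105) = -4*3139/105 = -12556/105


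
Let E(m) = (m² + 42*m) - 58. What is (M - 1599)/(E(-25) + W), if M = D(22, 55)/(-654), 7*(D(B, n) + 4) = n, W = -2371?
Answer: 2440083/4355204 ≈ 0.56027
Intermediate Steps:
D(B, n) = -4 + n/7
M = -9/1526 (M = (-4 + (⅐)*55)/(-654) = (-4 + 55/7)*(-1/654) = (27/7)*(-1/654) = -9/1526 ≈ -0.0058978)
E(m) = -58 + m² + 42*m
(M - 1599)/(E(-25) + W) = (-9/1526 - 1599)/((-58 + (-25)² + 42*(-25)) - 2371) = -2440083/(1526*((-58 + 625 - 1050) - 2371)) = -2440083/(1526*(-483 - 2371)) = -2440083/1526/(-2854) = -2440083/1526*(-1/2854) = 2440083/4355204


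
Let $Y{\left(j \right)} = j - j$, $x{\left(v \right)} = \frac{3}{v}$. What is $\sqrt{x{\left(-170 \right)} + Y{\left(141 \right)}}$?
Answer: $\frac{i \sqrt{510}}{170} \approx 0.13284 i$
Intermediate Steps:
$Y{\left(j \right)} = 0$
$\sqrt{x{\left(-170 \right)} + Y{\left(141 \right)}} = \sqrt{\frac{3}{-170} + 0} = \sqrt{3 \left(- \frac{1}{170}\right) + 0} = \sqrt{- \frac{3}{170} + 0} = \sqrt{- \frac{3}{170}} = \frac{i \sqrt{510}}{170}$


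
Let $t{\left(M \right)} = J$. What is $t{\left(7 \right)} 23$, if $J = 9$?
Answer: $207$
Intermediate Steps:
$t{\left(M \right)} = 9$
$t{\left(7 \right)} 23 = 9 \cdot 23 = 207$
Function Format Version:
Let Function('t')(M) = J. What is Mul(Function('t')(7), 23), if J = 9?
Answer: 207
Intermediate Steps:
Function('t')(M) = 9
Mul(Function('t')(7), 23) = Mul(9, 23) = 207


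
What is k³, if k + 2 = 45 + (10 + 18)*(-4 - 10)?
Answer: -42508549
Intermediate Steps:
k = -349 (k = -2 + (45 + (10 + 18)*(-4 - 10)) = -2 + (45 + 28*(-14)) = -2 + (45 - 392) = -2 - 347 = -349)
k³ = (-349)³ = -42508549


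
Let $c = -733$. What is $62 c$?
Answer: $-45446$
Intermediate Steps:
$62 c = 62 \left(-733\right) = -45446$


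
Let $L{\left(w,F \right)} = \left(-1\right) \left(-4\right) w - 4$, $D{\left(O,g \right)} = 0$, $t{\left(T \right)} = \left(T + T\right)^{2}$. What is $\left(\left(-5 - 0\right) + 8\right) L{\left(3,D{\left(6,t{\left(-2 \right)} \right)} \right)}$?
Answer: $24$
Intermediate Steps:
$t{\left(T \right)} = 4 T^{2}$ ($t{\left(T \right)} = \left(2 T\right)^{2} = 4 T^{2}$)
$L{\left(w,F \right)} = -4 + 4 w$ ($L{\left(w,F \right)} = 4 w - 4 = -4 + 4 w$)
$\left(\left(-5 - 0\right) + 8\right) L{\left(3,D{\left(6,t{\left(-2 \right)} \right)} \right)} = \left(\left(-5 - 0\right) + 8\right) \left(-4 + 4 \cdot 3\right) = \left(\left(-5 + 0\right) + 8\right) \left(-4 + 12\right) = \left(-5 + 8\right) 8 = 3 \cdot 8 = 24$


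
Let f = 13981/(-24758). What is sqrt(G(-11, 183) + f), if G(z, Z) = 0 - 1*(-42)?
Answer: sqrt(25398118090)/24758 ≈ 6.4370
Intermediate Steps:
G(z, Z) = 42 (G(z, Z) = 0 + 42 = 42)
f = -13981/24758 (f = 13981*(-1/24758) = -13981/24758 ≈ -0.56471)
sqrt(G(-11, 183) + f) = sqrt(42 - 13981/24758) = sqrt(1025855/24758) = sqrt(25398118090)/24758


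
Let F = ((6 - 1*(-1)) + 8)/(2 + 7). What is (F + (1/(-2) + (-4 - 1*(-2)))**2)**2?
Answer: 9025/144 ≈ 62.674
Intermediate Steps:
F = 5/3 (F = ((6 + 1) + 8)/9 = (7 + 8)*(1/9) = 15*(1/9) = 5/3 ≈ 1.6667)
(F + (1/(-2) + (-4 - 1*(-2)))**2)**2 = (5/3 + (1/(-2) + (-4 - 1*(-2)))**2)**2 = (5/3 + (-1/2 + (-4 + 2))**2)**2 = (5/3 + (-1/2 - 2)**2)**2 = (5/3 + (-5/2)**2)**2 = (5/3 + 25/4)**2 = (95/12)**2 = 9025/144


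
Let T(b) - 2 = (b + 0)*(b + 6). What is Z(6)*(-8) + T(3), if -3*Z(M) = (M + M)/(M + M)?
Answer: 95/3 ≈ 31.667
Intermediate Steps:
T(b) = 2 + b*(6 + b) (T(b) = 2 + (b + 0)*(b + 6) = 2 + b*(6 + b))
Z(M) = -⅓ (Z(M) = -(M + M)/(3*(M + M)) = -2*M/(3*(2*M)) = -2*M*1/(2*M)/3 = -⅓*1 = -⅓)
Z(6)*(-8) + T(3) = -⅓*(-8) + (2 + 3² + 6*3) = 8/3 + (2 + 9 + 18) = 8/3 + 29 = 95/3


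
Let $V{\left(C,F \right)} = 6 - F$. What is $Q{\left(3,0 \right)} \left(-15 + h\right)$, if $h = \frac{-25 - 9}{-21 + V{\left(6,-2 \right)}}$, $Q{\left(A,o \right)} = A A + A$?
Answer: $- \frac{1932}{13} \approx -148.62$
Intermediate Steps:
$Q{\left(A,o \right)} = A + A^{2}$ ($Q{\left(A,o \right)} = A^{2} + A = A + A^{2}$)
$h = \frac{34}{13}$ ($h = \frac{-25 - 9}{-21 + \left(6 - -2\right)} = - \frac{34}{-21 + \left(6 + 2\right)} = - \frac{34}{-21 + 8} = - \frac{34}{-13} = \left(-34\right) \left(- \frac{1}{13}\right) = \frac{34}{13} \approx 2.6154$)
$Q{\left(3,0 \right)} \left(-15 + h\right) = 3 \left(1 + 3\right) \left(-15 + \frac{34}{13}\right) = 3 \cdot 4 \left(- \frac{161}{13}\right) = 12 \left(- \frac{161}{13}\right) = - \frac{1932}{13}$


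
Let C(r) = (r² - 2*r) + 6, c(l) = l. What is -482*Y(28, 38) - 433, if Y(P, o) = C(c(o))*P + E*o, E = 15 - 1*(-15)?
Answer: -19093417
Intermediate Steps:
E = 30 (E = 15 + 15 = 30)
C(r) = 6 + r² - 2*r
Y(P, o) = 30*o + P*(6 + o² - 2*o) (Y(P, o) = (6 + o² - 2*o)*P + 30*o = P*(6 + o² - 2*o) + 30*o = 30*o + P*(6 + o² - 2*o))
-482*Y(28, 38) - 433 = -482*(30*38 + 28*(6 + 38² - 2*38)) - 433 = -482*(1140 + 28*(6 + 1444 - 76)) - 433 = -482*(1140 + 28*1374) - 433 = -482*(1140 + 38472) - 433 = -482*39612 - 433 = -19092984 - 433 = -19093417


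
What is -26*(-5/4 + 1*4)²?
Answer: -1573/8 ≈ -196.63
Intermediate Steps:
-26*(-5/4 + 1*4)² = -26*(-5*¼ + 4)² = -26*(-5/4 + 4)² = -26*(11/4)² = -26*121/16 = -1573/8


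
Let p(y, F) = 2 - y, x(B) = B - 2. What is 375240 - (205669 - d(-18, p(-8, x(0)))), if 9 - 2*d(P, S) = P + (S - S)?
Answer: 339169/2 ≈ 1.6958e+5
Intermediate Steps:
x(B) = -2 + B
d(P, S) = 9/2 - P/2 (d(P, S) = 9/2 - (P + (S - S))/2 = 9/2 - (P + 0)/2 = 9/2 - P/2)
375240 - (205669 - d(-18, p(-8, x(0)))) = 375240 - (205669 - (9/2 - ½*(-18))) = 375240 - (205669 - (9/2 + 9)) = 375240 - (205669 - 1*27/2) = 375240 - (205669 - 27/2) = 375240 - 1*411311/2 = 375240 - 411311/2 = 339169/2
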